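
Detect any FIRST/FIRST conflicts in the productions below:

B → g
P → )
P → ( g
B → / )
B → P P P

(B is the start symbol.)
No FIRST/FIRST conflicts.

FIRST sets of the non-terminals at (or reachable through a nullable prefix from) the front of some alternative:
  FIRST(P) = { '(', ')' }

Productions for B:
  B → g: FIRST = { 'g' }
  B → / ): FIRST = { '/' }
  B → P P P: FIRST = { '(', ')' }
Productions for P:
  P → ): FIRST = { ')' }
  P → ( g: FIRST = { '(' }

All alternatives of each non-terminal have pairwise disjoint FIRST sets.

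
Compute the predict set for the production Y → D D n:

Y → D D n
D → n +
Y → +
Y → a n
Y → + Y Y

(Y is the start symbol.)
{ 'n' }

PREDICT(Y → D D n) = (FIRST(RHS) \ {ε}) ∪ (FOLLOW(Y) if ε ∈ FIRST(RHS), i.e. RHS ⇒* ε)
FIRST(D) = { 'n' }
FIRST(D D n) = { 'n' }
ε ∉ FIRST(D D n), so FOLLOW(Y) is not added.
PREDICT(Y → D D n) = { 'n' }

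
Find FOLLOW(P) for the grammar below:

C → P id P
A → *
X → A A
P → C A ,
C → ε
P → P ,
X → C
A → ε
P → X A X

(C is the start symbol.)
To compute FOLLOW(P), find every occurrence of P on a right-hand side N → α P β: add FIRST(β) \ {ε}, and if β is empty or nullable also add FOLLOW(N). Iterate to a fixed point.

In C → P id P: P is followed by id P, add FIRST(id P) \ {ε} = { 'id' }
In C → P id P: P is at the end, add FOLLOW(C)
In P → P ,: P is followed by ',', add FIRST(',') \ {ε} = { ',' }

The FOLLOW sets referred to above (computed the same way, to a fixed point):
  FOLLOW(C) = { $, '*', ',', 'id' }

Taking the union: FOLLOW(P) = { $, '*', ',', 'id' }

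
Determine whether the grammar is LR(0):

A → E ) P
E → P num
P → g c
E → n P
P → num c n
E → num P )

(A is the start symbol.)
Yes, the grammar is LR(0)

A grammar is LR(0) if no state in the canonical LR(0) collection has:
  - both a shift item (dot before a terminal) and a complete item (shift-reduce conflict), or
  - two or more complete items (reduce-reduce conflict; the accept item [A' → A .] counts as a complete item here).

Augment with A' → A and build the canonical LR(0) collection (I0 = CLOSURE({[A' → . A]}), then GOTO on every symbol after a dot until no new states appear). It has 17 states:
  I0: { [A → . E ) P], [A' → . A], [E → . P num], [E → . n P], [E → . num P )], [P → . g c], [P → . num c n] }  — shift
  I1: { [A' → A .] }  — accept
  I2: { [A → E . ) P] }  — shift
  I3: { [E → P . num] }  — shift
  I4: { [P → g . c] }  — shift
  I5: { [E → n . P], [P → . g c], [P → . num c n] }  — shift
  I6: { [E → num . P )], [P → . g c], [P → . num c n], [P → num . c n] }  — shift
  I7: { [E → num P . )] }  — shift
  I8: { [P → num c . n] }  — shift
  I9: { [P → num . c n] }  — shift
  I10: { [P → num c n .] }  — reduce
  I11: { [E → num P ) .] }  — reduce
  I12: { [E → n P .] }  — reduce
  I13: { [P → g c .] }  — reduce
  I14: { [E → P num .] }  — reduce
  I15: { [A → E ) . P], [P → . g c], [P → . num c n] }  — shift
  I16: { [A → E ) P .] }  — reduce

Every state is either a pure shift/goto state or contains exactly one complete item and nothing to shift — no conflicts. The grammar is LR(0).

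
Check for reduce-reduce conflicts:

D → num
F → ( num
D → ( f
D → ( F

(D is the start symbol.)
No reduce-reduce conflicts

Augment with D' → D and build the canonical LR(0) collection (I0 = CLOSURE({[D' → . D]}), then GOTO on every symbol after a dot until no new states appear). It has 8 states:
  I0: { [D → . ( F], [D → . ( f], [D → . num], [D' → . D] }  — shift
  I1: { [D → ( . F], [D → ( . f], [F → . ( num] }  — shift
  I2: { [D' → D .] }  — accept
  I3: { [D → num .] }  — reduce
  I4: { [F → ( . num] }  — shift
  I5: { [D → ( F .] }  — reduce
  I6: { [D → ( f .] }  — reduce
  I7: { [F → ( num .] }  — reduce

No state contains more than one complete item.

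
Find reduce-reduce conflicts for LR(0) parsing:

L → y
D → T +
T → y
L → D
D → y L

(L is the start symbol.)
Yes — I4: [L → y .] vs [T → y .]

Augment with L' → L and build the canonical LR(0) collection (I0 = CLOSURE({[L' → . L]}), then GOTO on every symbol after a dot until no new states appear). It has 7 states:
  I0: { [D → . T +], [D → . y L], [L → . D], [L → . y], [L' → . L], [T → . y] }  — shift
  I1: { [L → D .] }  — reduce
  I2: { [L' → L .] }  — accept
  I3: { [D → T . +] }  — shift
  I4: { [D → . T +], [D → . y L], [D → y . L], [L → . D], [L → . y], [L → y .], [T → . y], [T → y .] }  — shift, 2 reduces
  I5: { [D → y L .] }  — reduce
  I6: { [D → T + .] }  — reduce

I4 contains complete items [L → y .], [T → y .] — reduce-reduce conflict.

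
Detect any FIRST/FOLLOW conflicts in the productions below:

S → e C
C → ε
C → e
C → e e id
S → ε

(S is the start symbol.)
No FIRST/FOLLOW conflicts.

A FIRST/FOLLOW conflict occurs when a non-terminal N has a nullable alternative N → β (β ⇒* ε) and another alternative N → α with FIRST(α) ∩ FOLLOW(N) ≠ ∅: on such a lookahead the parser cannot decide between expanding α and letting N vanish via β.

Nullable non-terminals: C, S.

C: nullable alternative(s) C → ε; FOLLOW(C) = { $ }
  C → ε: FIRST \ {ε} = { } — this is the only nullable alternative, skip
  C → e: FIRST \ {ε} = { 'e' } — disjoint from FOLLOW(C)
  C → e e id: FIRST \ {ε} = { 'e' } — disjoint from FOLLOW(C)

S: nullable alternative(s) S → ε; FOLLOW(S) = { $ }
  S → e C: FIRST \ {ε} = { 'e' } — disjoint from FOLLOW(S)
  S → ε: FIRST \ {ε} = { } — this is the only nullable alternative, skip

No FIRST/FOLLOW conflicts found.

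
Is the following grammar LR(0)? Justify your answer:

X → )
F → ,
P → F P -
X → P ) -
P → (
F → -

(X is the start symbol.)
Yes, the grammar is LR(0)

A grammar is LR(0) if no state in the canonical LR(0) collection has:
  - both a shift item (dot before a terminal) and a complete item (shift-reduce conflict), or
  - two or more complete items (reduce-reduce conflict; the accept item [X' → X .] counts as a complete item here).

Augment with X' → X and build the canonical LR(0) collection (I0 = CLOSURE({[X' → . X]}), then GOTO on every symbol after a dot until no new states appear). It has 12 states:
  I0: { [F → . ,], [F → . -], [P → . (], [P → . F P -], [X → . )], [X → . P ) -], [X' → . X] }  — shift
  I1: { [P → ( .] }  — reduce
  I2: { [X → ) .] }  — reduce
  I3: { [F → , .] }  — reduce
  I4: { [F → - .] }  — reduce
  I5: { [F → . ,], [F → . -], [P → . (], [P → . F P -], [P → F . P -] }  — shift
  I6: { [X → P . ) -] }  — shift
  I7: { [X' → X .] }  — accept
  I8: { [X → P ) . -] }  — shift
  I9: { [X → P ) - .] }  — reduce
  I10: { [P → F P . -] }  — shift
  I11: { [P → F P - .] }  — reduce

Every state is either a pure shift/goto state or contains exactly one complete item and nothing to shift — no conflicts. The grammar is LR(0).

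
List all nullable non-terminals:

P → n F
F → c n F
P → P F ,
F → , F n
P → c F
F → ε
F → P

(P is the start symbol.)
A non-terminal is nullable if it can derive ε (the empty string): either it has an ε-production, or it has a production whose right-hand side consists entirely of nullable non-terminals.

ε-productions: F → ε
So F is immediately nullable.
No further non-terminal can be added: every production for the remaining non-terminals contains a terminal or a non-nullable non-terminal.
Nullable = { 'F' }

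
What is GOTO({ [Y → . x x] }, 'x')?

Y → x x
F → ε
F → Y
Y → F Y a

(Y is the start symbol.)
{ [Y → x . x] }

GOTO(I, 'x') = CLOSURE({ [A → αX.β] : [A → α.Xβ] ∈ I, X = 'x' })

Items with dot before 'x', with the dot advanced:
  [Y → . x x] → [Y → x . x]
Closure adds nothing (no advanced item has the dot before a non-terminal).

GOTO = { [Y → x . x] }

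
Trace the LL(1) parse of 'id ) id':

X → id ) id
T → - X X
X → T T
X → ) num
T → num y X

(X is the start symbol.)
LL(1) parsing maintains a stack (initially the start symbol over $) and the input. At each step: if the stack top is a terminal, match it against the current input token; if it is a non-terminal N, replace it with the RHS of M[N, lookahead] (the unique production whose predict set contains the lookahead).

Stack is shown with the top on the left.

Stack      Input      Action
----------------------------
X $        id ) id $  output X → id ) id
id ) id $  id ) id $  match 'id'
) id $     ) id $     match ')'
id $       id $       match 'id'
$          $          accept

The string is accepted.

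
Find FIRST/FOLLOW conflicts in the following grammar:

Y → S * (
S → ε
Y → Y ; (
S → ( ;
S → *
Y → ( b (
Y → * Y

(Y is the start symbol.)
A FIRST/FOLLOW conflict occurs when a non-terminal N has a nullable alternative N → β (β ⇒* ε) and another alternative N → α with FIRST(α) ∩ FOLLOW(N) ≠ ∅: on such a lookahead the parser cannot decide between expanding α and letting N vanish via β.

Nullable non-terminals: S.

S: nullable alternative(s) S → ε; FOLLOW(S) = { '*' }
  S → ε: FIRST \ {ε} = { } — this is the only nullable alternative, skip
  S → ( ;: FIRST \ {ε} = { '(' } — disjoint from FOLLOW(S)
  S → *: FIRST \ {ε} = { '*' } — overlaps FOLLOW(S) on { '*' }: CONFLICT

Y has no nullable alternative, so no FIRST/FOLLOW check is needed there.

So the grammar has 1 FIRST/FOLLOW conflict (marked CONFLICT above).

Answer: Yes. S → '*' with FOLLOW(S) on { '*' }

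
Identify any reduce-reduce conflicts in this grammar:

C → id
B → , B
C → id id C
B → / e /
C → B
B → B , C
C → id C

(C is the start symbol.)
A reduce-reduce conflict occurs when an LR(0) state has two complete items [A → α .] and [B → β .] — both call for a reduction, and with no lookahead the parser cannot choose between them.

Augment with C' → C and build the canonical LR(0) collection (I0 = CLOSURE({[C' → . C]}), then GOTO on every symbol after a dot until no new states appear). It has 14 states:
  I0: { [B → . , B], [B → . / e /], [B → . B , C], [C → . B], [C → . id C], [C → . id id C], [C → . id], [C' → . C] }  — shift
  I1: { [B → , . B], [B → . , B], [B → . / e /], [B → . B , C] }  — shift
  I2: { [B → / . e /] }  — shift
  I3: { [B → B . , C], [C → B .] }  — shift, reduce
  I4: { [C' → C .] }  — accept
  I5: { [B → . , B], [B → . / e /], [B → . B , C], [C → . B], [C → . id C], [C → . id id C], [C → . id], [C → id . C], [C → id . id C], [C → id .] }  — shift, reduce
  I6: { [C → id C .] }  — reduce
  I7: { [B → . , B], [B → . / e /], [B → . B , C], [C → . B], [C → . id C], [C → . id id C], [C → . id], [C → id . C], [C → id . id C], [C → id .], [C → id id . C] }  — shift, reduce
  I8: { [C → id C .], [C → id id C .] }  — 2 reduces
  I9: { [B → . , B], [B → . / e /], [B → . B , C], [B → B , . C], [C → . B], [C → . id C], [C → . id id C], [C → . id] }  — shift
  I10: { [B → B , C .] }  — reduce
  I11: { [B → / e . /] }  — shift
  I12: { [B → / e / .] }  — reduce
  I13: { [B → , B .], [B → B . , C] }  — shift, reduce

I8 contains complete items [C → id C .], [C → id id C .] — reduce-reduce conflict.

Answer: Yes — I8: [C → id C .] vs [C → id id C .]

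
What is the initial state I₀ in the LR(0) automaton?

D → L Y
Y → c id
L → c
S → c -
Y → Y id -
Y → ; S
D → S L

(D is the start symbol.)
First, augment the grammar with D' → D
I₀ = CLOSURE({ [D' → . D] }):
  [D' → . D] has the dot before D: add [D → . L Y], [D → . S L]
  [D → . L Y] has the dot before L: add [L → . c]
  [D → . S L] has the dot before S: add [S → . c -]
No further items can be added.

I₀ = { [D → . L Y], [D → . S L], [D' → . D], [L → . c], [S → . c -] }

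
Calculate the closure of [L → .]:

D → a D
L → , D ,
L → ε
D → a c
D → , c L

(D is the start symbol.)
To compute CLOSURE, for each item [A → α.Bβ] where B is a non-terminal, add [B → .γ] for all productions B → γ; repeat for the newly added items until nothing changes.

Start with: [L → .]
The dot is at the end, so nothing is added.

CLOSURE = { [L → .] }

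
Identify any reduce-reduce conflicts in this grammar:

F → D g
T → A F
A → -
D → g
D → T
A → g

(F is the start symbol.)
Yes — I6: [A → g .] vs [D → g .]

A reduce-reduce conflict occurs when an LR(0) state has two complete items [A → α .] and [B → β .] — both call for a reduction, and with no lookahead the parser cannot choose between them.

Augment with F' → F and build the canonical LR(0) collection (I0 = CLOSURE({[F' → . F]}), then GOTO on every symbol after a dot until no new states appear). It has 9 states:
  I0: { [A → . -], [A → . g], [D → . T], [D → . g], [F → . D g], [F' → . F], [T → . A F] }  — shift
  I1: { [A → - .] }  — reduce
  I2: { [A → . -], [A → . g], [D → . T], [D → . g], [F → . D g], [T → . A F], [T → A . F] }  — shift
  I3: { [F → D . g] }  — shift
  I4: { [F' → F .] }  — accept
  I5: { [D → T .] }  — reduce
  I6: { [A → g .], [D → g .] }  — 2 reduces
  I7: { [F → D g .] }  — reduce
  I8: { [T → A F .] }  — reduce

I6 contains complete items [A → g .], [D → g .] — reduce-reduce conflict.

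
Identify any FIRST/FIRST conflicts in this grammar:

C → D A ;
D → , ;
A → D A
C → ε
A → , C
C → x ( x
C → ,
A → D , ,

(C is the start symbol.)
Yes. C → D A ';' / C → ',' on { ',' }; A → D A / A → ',' C on { ',' }; A → D A / A → D ',' ',' on { ',' }; A → ',' C / A → D ',' ',' on { ',' }

A FIRST/FIRST conflict occurs when two productions N → α and N → β for the same non-terminal have FIRST(α) ∩ FIRST(β) ≠ ∅ (with ε ∈ FIRST of a nullable right-hand side, so two nullable alternatives also conflict).

FIRST sets of the non-terminals at (or reachable through a nullable prefix from) the front of some alternative:
  FIRST(D) = { ',' }

Productions for C:
  C → D A ;: FIRST = { ',' }
  C → ε: FIRST = { ε }
  C → x ( x: FIRST = { 'x' }
  C → ,: FIRST = { ',' }
Productions for A:
  A → D A: FIRST = { ',' }
  A → , C: FIRST = { ',' }
  A → D , ,: FIRST = { ',' }
D has only one production, so no FIRST/FIRST conflict is possible there.

Conflict for C: C → D A ; and C → ,
  Overlap: { ',' }
Conflict for A: A → D A and A → , C
  Overlap: { ',' }
Conflict for A: A → D A and A → D , ,
  Overlap: { ',' }
Conflict for A: A → , C and A → D , ,
  Overlap: { ',' }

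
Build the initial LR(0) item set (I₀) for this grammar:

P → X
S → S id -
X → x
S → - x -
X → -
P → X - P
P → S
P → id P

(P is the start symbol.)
{ [P → . S], [P → . X - P], [P → . X], [P → . id P], [P' → . P], [S → . - x -], [S → . S id -], [X → . -], [X → . x] }

First, augment the grammar with P' → P
I₀ = CLOSURE({ [P' → . P] }):
  [P' → . P] has the dot before P: add [P → . X], [P → . X - P], [P → . S], [P → . id P]
  [P → . X] has the dot before X: add [X → . x], [X → . -]
  [P → . S] has the dot before S: add [S → . S id -], [S → . - x -]
No further items can be added.

I₀ = { [P → . S], [P → . X - P], [P → . X], [P → . id P], [P' → . P], [S → . - x -], [S → . S id -], [X → . -], [X → . x] }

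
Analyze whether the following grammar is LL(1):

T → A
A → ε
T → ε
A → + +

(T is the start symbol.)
Relevant sets:
  FIRST(A) = { '+', ε }
  FOLLOW(T) = { $ }
  FOLLOW(A) = { $ }

For T:
  PREDICT(T → A) = { $, '+' }
  PREDICT(T → ε) = { $ }
For A:
  PREDICT(A → ε) = { $ }
  PREDICT(A → '+' '+') = { '+' }

Conflict found: Predict set conflict for T: { $ }
The grammar is NOT LL(1).

Answer: No. Predict set conflict for T: { $ }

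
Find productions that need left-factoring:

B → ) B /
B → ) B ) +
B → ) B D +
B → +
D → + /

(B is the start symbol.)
Left-factoring is needed when two productions for the same non-terminal
share a common prefix on the right-hand side.

Productions for B:
  B → ) B /
  B → ) B ) +
  B → ) B D +
  B → +

Found common prefix ') B' in productions for B

Answer: Yes, B has productions with common prefix ') B'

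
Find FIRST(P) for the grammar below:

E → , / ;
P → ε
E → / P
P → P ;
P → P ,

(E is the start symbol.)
From P → ε:
  - ε-production, so ε ∈ FIRST(P)
From P → P ;:
  - P is the symbol being defined: contributes nothing new
    P is nullable, so continue to the next symbol
  - ';' is a terminal: add ';' and stop
From P → P ,:
  - P is the symbol being defined: contributes nothing new
    P is nullable, so continue to the next symbol
  - ',' is a terminal: add ',' and stop

Collecting: FIRST(P) = { ',', ';', ε }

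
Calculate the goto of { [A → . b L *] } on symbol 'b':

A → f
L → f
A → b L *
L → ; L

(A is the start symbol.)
{ [A → b . L *], [L → . ; L], [L → . f] }

GOTO(I, 'b') = CLOSURE({ [A → αX.β] : [A → α.Xβ] ∈ I, X = 'b' })

Items with dot before 'b', with the dot advanced:
  [A → . b L *] → [A → b . L *]
Closure of the advanced items:
  [A → b . L *] has the dot before L: add [L → . f], [L → . ; L]

GOTO = { [A → b . L *], [L → . ; L], [L → . f] }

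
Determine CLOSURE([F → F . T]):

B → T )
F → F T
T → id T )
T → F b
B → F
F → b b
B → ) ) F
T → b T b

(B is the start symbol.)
{ [F → . F T], [F → . b b], [F → F . T], [T → . F b], [T → . b T b], [T → . id T )] }

To compute CLOSURE, for each item [A → α.Bβ] where B is a non-terminal, add [B → .γ] for all productions B → γ; repeat for the newly added items until nothing changes.

Start with: [F → F . T]
  [F → F . T] has the dot before T: add [T → . id T )], [T → . F b], [T → . b T b]
  [T → . F b] has the dot before F: add [F → . F T], [F → . b b]
No further items can be added.

CLOSURE = { [F → . F T], [F → . b b], [F → F . T], [T → . F b], [T → . b T b], [T → . id T )] }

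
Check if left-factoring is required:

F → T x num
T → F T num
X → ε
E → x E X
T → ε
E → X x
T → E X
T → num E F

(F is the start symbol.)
Left-factoring is needed when two productions for the same non-terminal
share a common prefix on the right-hand side.

Productions for T:
  T → F T num
  T → ε
  T → E X
  T → num E F
Productions for E:
  E → x E X
  E → X x

No common prefixes found.

Answer: No, left-factoring is not needed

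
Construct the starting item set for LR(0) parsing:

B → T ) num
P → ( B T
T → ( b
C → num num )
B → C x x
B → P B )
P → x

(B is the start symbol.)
First, augment the grammar with B' → B
I₀ = CLOSURE({ [B' → . B] }):
  [B' → . B] has the dot before B: add [B → . T ) num], [B → . C x x], [B → . P B )]
  [B → . T ) num] has the dot before T: add [T → . ( b]
  [B → . C x x] has the dot before C: add [C → . num num )]
  [B → . P B )] has the dot before P: add [P → . ( B T], [P → . x]
No further items can be added.

I₀ = { [B → . C x x], [B → . P B )], [B → . T ) num], [B' → . B], [C → . num num )], [P → . ( B T], [P → . x], [T → . ( b] }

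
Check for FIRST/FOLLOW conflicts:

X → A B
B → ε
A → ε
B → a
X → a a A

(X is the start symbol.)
Nullable non-terminals: A, B, X.
FIRST sets used below: FIRST(A) = { ε }, FIRST(B) = { 'a', ε }
A has a nullable alternative but only one production, so nothing to check.

B: nullable alternative(s) B → ε; FOLLOW(B) = { $ }
  B → ε: FIRST \ {ε} = { } — this is the only nullable alternative, skip
  B → a: FIRST \ {ε} = { 'a' } — disjoint from FOLLOW(B)

X: nullable alternative(s) X → A B; FOLLOW(X) = { $ }
  X → A B: FIRST \ {ε} = { 'a' } — this is the only nullable alternative, skip
  X → a a A: FIRST \ {ε} = { 'a' } — disjoint from FOLLOW(X)

No FIRST/FOLLOW conflicts found.

Answer: No FIRST/FOLLOW conflicts.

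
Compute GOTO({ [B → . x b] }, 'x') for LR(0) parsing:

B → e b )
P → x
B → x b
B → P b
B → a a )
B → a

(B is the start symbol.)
{ [B → x . b] }

GOTO(I, 'x') = CLOSURE({ [A → αX.β] : [A → α.Xβ] ∈ I, X = 'x' })

Items with dot before 'x', with the dot advanced:
  [B → . x b] → [B → x . b]
Closure adds nothing (no advanced item has the dot before a non-terminal).

GOTO = { [B → x . b] }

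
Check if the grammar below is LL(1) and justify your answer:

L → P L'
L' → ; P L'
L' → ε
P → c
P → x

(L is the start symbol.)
Yes, the grammar is LL(1).

Relevant sets:
  FOLLOW(L') = { $ }

For L':
  PREDICT(L' → ';' P L') = { ';' }
  PREDICT(L' → ε) = { $ }
For P:
  PREDICT(P → c) = { 'c' }
  PREDICT(P → x) = { 'x' }
L has a single production, so nothing to check there.

All predict sets are disjoint. The grammar IS LL(1).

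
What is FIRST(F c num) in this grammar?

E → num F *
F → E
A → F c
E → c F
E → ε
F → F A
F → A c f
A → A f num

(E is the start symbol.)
FIRST sets of the non-terminals involved (from the grammar, by fixed-point iteration):
  FIRST(F) = { 'c', 'num', ε }

To compute FIRST(F c num), process the symbols left to right:
Symbol F is a non-terminal. Add FIRST(F) \ {ε} = { 'c', 'num' }
F is nullable (ε ∈ FIRST(F)), continue to the next symbol.
Symbol c is a terminal. Add 'c' and stop.
FIRST(F c num) = { 'c', 'num' }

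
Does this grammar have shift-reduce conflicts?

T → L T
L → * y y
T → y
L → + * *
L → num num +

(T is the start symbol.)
Augment with T' → T and build the canonical LR(0) collection (I0 = CLOSURE({[T' → . T]}), then GOTO on every symbol after a dot until no new states appear). It has 14 states:
  I0: { [L → . * y y], [L → . + * *], [L → . num num +], [T → . L T], [T → . y], [T' → . T] }  — shift
  I1: { [L → * . y y] }  — shift
  I2: { [L → + . * *] }  — shift
  I3: { [L → . * y y], [L → . + * *], [L → . num num +], [T → . L T], [T → . y], [T → L . T] }  — shift
  I4: { [T' → T .] }  — accept
  I5: { [L → num . num +] }  — shift
  I6: { [T → y .] }  — reduce
  I7: { [L → num num . +] }  — shift
  I8: { [L → num num + .] }  — reduce
  I9: { [T → L T .] }  — reduce
  I10: { [L → + * . *] }  — shift
  I11: { [L → + * * .] }  — reduce
  I12: { [L → * y . y] }  — shift
  I13: { [L → * y y .] }  — reduce

No state contains both a complete item and a shift item.

Answer: No shift-reduce conflicts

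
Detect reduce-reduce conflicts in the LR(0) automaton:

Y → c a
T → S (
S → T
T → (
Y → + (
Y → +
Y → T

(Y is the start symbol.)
Yes — I4: [S → T .] vs [Y → T .]

A reduce-reduce conflict occurs when an LR(0) state has two complete items [A → α .] and [B → β .] — both call for a reduction, and with no lookahead the parser cannot choose between them.

Augment with Y' → Y and build the canonical LR(0) collection (I0 = CLOSURE({[Y' → . Y]}), then GOTO on every symbol after a dot until no new states appear). It has 10 states:
  I0: { [S → . T], [T → . (], [T → . S (], [Y → . + (], [Y → . +], [Y → . T], [Y → . c a], [Y' → . Y] }  — shift
  I1: { [T → ( .] }  — reduce
  I2: { [Y → + . (], [Y → + .] }  — shift, reduce
  I3: { [T → S . (] }  — shift
  I4: { [S → T .], [Y → T .] }  — 2 reduces
  I5: { [Y' → Y .] }  — accept
  I6: { [Y → c . a] }  — shift
  I7: { [Y → c a .] }  — reduce
  I8: { [T → S ( .] }  — reduce
  I9: { [Y → + ( .] }  — reduce

I4 contains complete items [S → T .], [Y → T .] — reduce-reduce conflict.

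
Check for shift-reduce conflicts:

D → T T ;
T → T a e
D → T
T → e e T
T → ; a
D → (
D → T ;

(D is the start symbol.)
Yes — I4: [D → T .] vs [D → T . ;]; I7: [T → e e T .] vs [T → T . a e]; I10: [D → T ; .] vs [T → ; . a]

Augment with D' → D and build the canonical LR(0) collection (I0 = CLOSURE({[D' → . D]}), then GOTO on every symbol after a dot until no new states appear). It has 14 states:
  I0: { [D → . (], [D → . T ;], [D → . T T ;], [D → . T], [D' → . D], [T → . ; a], [T → . T a e], [T → . e e T] }  — shift
  I1: { [D → ( .] }  — reduce
  I2: { [T → ; . a] }  — shift
  I3: { [D' → D .] }  — accept
  I4: { [D → T . ;], [D → T . T ;], [D → T .], [T → . ; a], [T → . T a e], [T → . e e T], [T → T . a e] }  — shift, reduce
  I5: { [T → e . e T] }  — shift
  I6: { [T → . ; a], [T → . T a e], [T → . e e T], [T → e e . T] }  — shift
  I7: { [T → T . a e], [T → e e T .] }  — shift, reduce
  I8: { [T → T a . e] }  — shift
  I9: { [T → T a e .] }  — reduce
  I10: { [D → T ; .], [T → ; . a] }  — shift, reduce
  I11: { [D → T T . ;], [T → T . a e] }  — shift
  I12: { [D → T T ; .] }  — reduce
  I13: { [T → ; a .] }  — reduce

I4 contains reduce item [D → T .] and shift items [D → T . ;], [T → . ; a], [T → T . a e], [T → . e e T] — shift-reduce conflict.
I7 contains reduce item [T → e e T .] and shift item [T → T . a e] — shift-reduce conflict.
I10 contains reduce item [D → T ; .] and shift item [T → ; . a] — shift-reduce conflict.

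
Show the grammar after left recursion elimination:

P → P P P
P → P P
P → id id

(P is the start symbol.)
P is directly left-recursive. The standard transformation for
  A → A α₁ | ... | A α_m | β₁ | ... | β_n
is
  A  → β₁ A' | ... | β_n A'
  A' → α₁ A' | ... | α_m A' | ε

P → id id becomes P → id id P'
P → P P P becomes P' → P P P'
P → P P becomes P' → P P'
Add P' → ε

Resulting grammar:
P → id id P'
P' → P P P'
P' → P P'
P' → ε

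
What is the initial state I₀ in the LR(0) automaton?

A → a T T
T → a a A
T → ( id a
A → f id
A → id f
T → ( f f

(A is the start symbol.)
{ [A → . a T T], [A → . f id], [A → . id f], [A' → . A] }

First, augment the grammar with A' → A
I₀ = CLOSURE({ [A' → . A] }):
  [A' → . A] has the dot before A: add [A → . a T T], [A → . f id], [A → . id f]
No further items can be added.

I₀ = { [A → . a T T], [A → . f id], [A → . id f], [A' → . A] }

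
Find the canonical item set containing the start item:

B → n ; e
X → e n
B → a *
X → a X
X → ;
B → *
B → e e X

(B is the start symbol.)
{ [B → . *], [B → . a *], [B → . e e X], [B → . n ; e], [B' → . B] }

First, augment the grammar with B' → B
I₀ = CLOSURE({ [B' → . B] }):
  [B' → . B] has the dot before B: add [B → . n ; e], [B → . a *], [B → . *], [B → . e e X]
No further items can be added.

I₀ = { [B → . *], [B → . a *], [B → . e e X], [B → . n ; e], [B' → . B] }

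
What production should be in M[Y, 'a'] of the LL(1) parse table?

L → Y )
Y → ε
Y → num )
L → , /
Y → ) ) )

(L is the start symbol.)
To find M[Y, 'a'], we find productions for Y where 'a' is in the predict set (PREDICT(N → α) = (FIRST(α) \ {ε}) ∪ (FOLLOW(N) if α ⇒* ε)).

Relevant sets:
  FOLLOW(Y) = { ')' }

Y → ε: PREDICT = { ')' }
Y → num ): PREDICT = { 'num' }
Y → ) ) ): PREDICT = { ')' }

M[Y, 'a'] is empty (no production applies)

Answer: Empty (error entry)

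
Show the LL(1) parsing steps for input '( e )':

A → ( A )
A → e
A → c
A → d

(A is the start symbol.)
LL(1) parsing maintains a stack (initially the start symbol over $) and the input. At each step: if the stack top is a terminal, match it against the current input token; if it is a non-terminal N, replace it with the RHS of M[N, lookahead] (the unique production whose predict set contains the lookahead).

Stack is shown with the top on the left.

Stack    Input    Action
------------------------
A $      ( e ) $  output A → ( A )
( A ) $  ( e ) $  match '('
A ) $    e ) $    output A → e
e ) $    e ) $    match 'e'
) $      ) $      match ')'
$        $        accept

The string is accepted.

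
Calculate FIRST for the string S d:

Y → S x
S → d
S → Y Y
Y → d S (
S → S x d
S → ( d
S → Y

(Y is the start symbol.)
{ '(', 'd' }

FIRST sets of the non-terminals involved (from the grammar, by fixed-point iteration):
  FIRST(S) = { '(', 'd' }

To compute FIRST(S d), process the symbols left to right:
Symbol S is a non-terminal. Add FIRST(S) \ {ε} = { '(', 'd' }
S is not nullable (ε ∉ FIRST(S)), so stop here.
FIRST(S d) = { '(', 'd' }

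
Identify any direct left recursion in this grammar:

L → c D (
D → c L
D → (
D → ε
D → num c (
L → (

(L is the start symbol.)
Direct left recursion occurs when N → N α for some non-terminal N (the right-hand side begins with the left-hand side itself).

L → c D (: starts with c
D → c L: starts with c
D → (: starts with '('
D → ε: starts with ε
D → num c (: starts with num
L → (: starts with '('

No direct left recursion found.

Answer: No direct left recursion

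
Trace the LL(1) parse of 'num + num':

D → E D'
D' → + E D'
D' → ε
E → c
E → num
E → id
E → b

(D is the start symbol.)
LL(1) parsing maintains a stack (initially the start symbol over $) and the input. At each step: if the stack top is a terminal, match it against the current input token; if it is a non-terminal N, replace it with the RHS of M[N, lookahead] (the unique production whose predict set contains the lookahead).

Stack is shown with the top on the left.

Stack     Input        Action
-----------------------------
D $       num + num $  output D → E D'
E D' $    num + num $  output E → num
num D' $  num + num $  match 'num'
D' $      + num $      output D' → + E D'
+ E D' $  + num $      match '+'
E D' $    num $        output E → num
num D' $  num $        match 'num'
D' $      $            output D' → ε
$         $            accept

The string is accepted.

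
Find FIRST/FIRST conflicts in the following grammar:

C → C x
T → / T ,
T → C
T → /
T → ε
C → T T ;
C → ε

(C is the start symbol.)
FIRST sets of the non-terminals at (or reachable through a nullable prefix from) the front of some alternative:
  FIRST(C) = { '/', ';', 'x', ε }
  FIRST(T) = { '/', ';', 'x', ε }

Productions for C:
  C → C x: FIRST = { '/', ';', 'x' }
  C → T T ;: FIRST = { '/', ';', 'x' }
  C → ε: FIRST = { ε }
Productions for T:
  T → / T ,: FIRST = { '/' }
  T → C: FIRST = { '/', ';', 'x', ε }
  T → /: FIRST = { '/' }
  T → ε: FIRST = { ε }

Conflict for C: C → C x and C → T T ;
  Overlap: { '/', ';', 'x' }
Conflict for T: T → / T , and T → C
  Overlap: { '/' }
Conflict for T: T → / T , and T → /
  Overlap: { '/' }
Conflict for T: T → C and T → /
  Overlap: { '/' }
Conflict for T: T → C and T → ε
  Overlap: { ε }

Answer: Yes. C → C x / C → T T ';' on { '/', ';', 'x' }; T → '/' T ',' / T → C on { '/' }; T → '/' T ',' / T → '/' on { '/' }; T → C / T → '/' on { '/' }; T → C / T → ε on { ε }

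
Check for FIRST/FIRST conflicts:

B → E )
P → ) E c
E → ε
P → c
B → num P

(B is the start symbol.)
FIRST sets of the non-terminals at (or reachable through a nullable prefix from) the front of some alternative:
  FIRST(E) = { ε }

Productions for B:
  B → E ): FIRST = { ')' }
  B → num P: FIRST = { 'num' }
Productions for P:
  P → ) E c: FIRST = { ')' }
  P → c: FIRST = { 'c' }
E has only one production, so no FIRST/FIRST conflict is possible there.

All alternatives of each non-terminal have pairwise disjoint FIRST sets.

Answer: No FIRST/FIRST conflicts.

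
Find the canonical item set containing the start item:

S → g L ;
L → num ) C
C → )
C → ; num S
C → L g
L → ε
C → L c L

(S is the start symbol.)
{ [S → . g L ;], [S' → . S] }

First, augment the grammar with S' → S
I₀ = CLOSURE({ [S' → . S] }):
  [S' → . S] has the dot before S: add [S → . g L ;]
No further items can be added.

I₀ = { [S → . g L ;], [S' → . S] }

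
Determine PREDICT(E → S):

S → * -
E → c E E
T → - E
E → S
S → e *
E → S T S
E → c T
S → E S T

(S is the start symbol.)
{ '*', 'c', 'e' }

PREDICT(E → S) = (FIRST(RHS) \ {ε}) ∪ (FOLLOW(E) if ε ∈ FIRST(RHS), i.e. RHS ⇒* ε)
FIRST(S) = { '*', 'c', 'e' }
FIRST(S) = { '*', 'c', 'e' }
ε ∉ FIRST(S), so FOLLOW(E) is not added.
PREDICT(E → S) = { '*', 'c', 'e' }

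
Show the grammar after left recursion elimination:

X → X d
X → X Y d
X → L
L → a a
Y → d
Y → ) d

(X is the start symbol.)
X is directly left-recursive. The standard transformation for
  A → A α₁ | ... | A α_m | β₁ | ... | β_n
is
  A  → β₁ A' | ... | β_n A'
  A' → α₁ A' | ... | α_m A' | ε

X → L becomes X → L X'
X → X d becomes X' → d X'
X → X Y d becomes X' → Y d X'
Add X' → ε

Productions for other non-terminals are unchanged:
  L → a a
  Y → d
  Y → ) d

Resulting grammar:
X → L X'
X' → d X'
X' → Y d X'
X' → ε
L → a a
Y → d
Y → ) d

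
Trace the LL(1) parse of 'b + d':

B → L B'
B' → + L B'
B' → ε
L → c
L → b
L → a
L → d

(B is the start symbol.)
LL(1) parsing maintains a stack (initially the start symbol over $) and the input. At each step: if the stack top is a terminal, match it against the current input token; if it is a non-terminal N, replace it with the RHS of M[N, lookahead] (the unique production whose predict set contains the lookahead).

Stack is shown with the top on the left.

Stack     Input    Action
-------------------------
B $       b + d $  output B → L B'
L B' $    b + d $  output L → b
b B' $    b + d $  match 'b'
B' $      + d $    output B' → + L B'
+ L B' $  + d $    match '+'
L B' $    d $      output L → d
d B' $    d $      match 'd'
B' $      $        output B' → ε
$         $        accept

The string is accepted.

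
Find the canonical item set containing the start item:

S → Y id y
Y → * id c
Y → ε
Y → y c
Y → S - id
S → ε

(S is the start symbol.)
{ [S → . Y id y], [S → .], [S' → . S], [Y → . * id c], [Y → . S - id], [Y → . y c], [Y → .] }

First, augment the grammar with S' → S
I₀ = CLOSURE({ [S' → . S] }):
  [S' → . S] has the dot before S: add [S → . Y id y], [S → .]
  [S → . Y id y] has the dot before Y: add [Y → . * id c], [Y → .], [Y → . y c], [Y → . S - id]
No further items can be added.

I₀ = { [S → . Y id y], [S → .], [S' → . S], [Y → . * id c], [Y → . S - id], [Y → . y c], [Y → .] }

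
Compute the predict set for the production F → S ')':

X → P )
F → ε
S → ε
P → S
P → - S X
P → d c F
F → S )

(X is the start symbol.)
{ ')' }

PREDICT(F → S ')') = (FIRST(RHS) \ {ε}) ∪ (FOLLOW(F) if ε ∈ FIRST(RHS), i.e. RHS ⇒* ε)
FIRST(S) = { ε }
FIRST(S ')') = { ')' }
ε ∉ FIRST(S ')'), so FOLLOW(F) is not added.
PREDICT(F → S ')') = { ')' }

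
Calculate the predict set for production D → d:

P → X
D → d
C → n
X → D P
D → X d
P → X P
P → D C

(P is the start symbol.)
{ 'd' }

PREDICT(D → d) = (FIRST(RHS) \ {ε}) ∪ (FOLLOW(D) if ε ∈ FIRST(RHS), i.e. RHS ⇒* ε)
FIRST(d) = { 'd' }
ε ∉ FIRST(d), so FOLLOW(D) is not added.
PREDICT(D → d) = { 'd' }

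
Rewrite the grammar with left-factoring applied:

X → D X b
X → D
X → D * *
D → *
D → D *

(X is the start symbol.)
X → D X'
X' → X b
X' → ε
X' → * *
D → *
D → D *

Left-factoring transforms A → αβ₁ | αβ₂ into A → αA' and A' → β₁ | β₂
(α is the longest common prefix among the alternatives). Repeat until
no nonterminal has two alternatives with a common prefix.

Round 1: X has alternatives sharing prefix 'D'. Introduce X': X → D X'
  Add: X' → X b
  Add: X' → ε
  Add: X' → * *

No remaining common prefixes — done.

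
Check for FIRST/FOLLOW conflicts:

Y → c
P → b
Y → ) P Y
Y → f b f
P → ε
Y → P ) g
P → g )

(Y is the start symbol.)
A FIRST/FOLLOW conflict occurs when a non-terminal N has a nullable alternative N → β (β ⇒* ε) and another alternative N → α with FIRST(α) ∩ FOLLOW(N) ≠ ∅: on such a lookahead the parser cannot decide between expanding α and letting N vanish via β.

Nullable non-terminals: P.

P: nullable alternative(s) P → ε; FOLLOW(P) = { ')', 'b', 'c', 'f', 'g' }
  P → b: FIRST \ {ε} = { 'b' } — overlaps FOLLOW(P) on { 'b' }: CONFLICT
  P → ε: FIRST \ {ε} = { } — this is the only nullable alternative, skip
  P → g ): FIRST \ {ε} = { 'g' } — overlaps FOLLOW(P) on { 'g' }: CONFLICT

Y has no nullable alternative, so no FIRST/FOLLOW check is needed there.

So the grammar has 2 FIRST/FOLLOW conflicts (marked CONFLICT above).

Answer: Yes. P → b with FOLLOW(P) on { 'b' }; P → g ')' with FOLLOW(P) on { 'g' }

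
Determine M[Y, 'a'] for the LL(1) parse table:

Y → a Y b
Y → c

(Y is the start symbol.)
To find M[Y, 'a'], we find productions for Y where 'a' is in the predict set (PREDICT(N → α) = (FIRST(α) \ {ε}) ∪ (FOLLOW(N) if α ⇒* ε)).

Y → a Y b: PREDICT = { 'a' }
  'a' is in predict set, so this production goes in M[Y, 'a']
Y → c: PREDICT = { 'c' }

M[Y, 'a'] = Y → a Y b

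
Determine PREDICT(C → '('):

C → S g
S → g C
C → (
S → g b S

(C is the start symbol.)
{ '(' }

PREDICT(C → '(') = (FIRST(RHS) \ {ε}) ∪ (FOLLOW(C) if ε ∈ FIRST(RHS), i.e. RHS ⇒* ε)
FIRST('(') = { '(' }
ε ∉ FIRST('('), so FOLLOW(C) is not added.
PREDICT(C → '(') = { '(' }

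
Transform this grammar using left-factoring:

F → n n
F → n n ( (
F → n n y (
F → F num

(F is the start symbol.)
Left-factoring transforms A → αβ₁ | αβ₂ into A → αA' and A' → β₁ | β₂
(α is the longest common prefix among the alternatives). Repeat until
no nonterminal has two alternatives with a common prefix.

Round 1: F has alternatives sharing prefix 'n n'. Introduce F': F → n n F'
  Add: F' → ε
  Add: F' → ( (
  Add: F' → y (

No remaining common prefixes — done.

Resulting grammar:
F → n n F'
F' → ε
F' → ( (
F' → y (
F → F num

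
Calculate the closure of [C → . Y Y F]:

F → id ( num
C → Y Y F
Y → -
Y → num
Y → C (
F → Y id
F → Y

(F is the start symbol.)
{ [C → . Y Y F], [Y → . -], [Y → . C (], [Y → . num] }

To compute CLOSURE, for each item [A → α.Bβ] where B is a non-terminal, add [B → .γ] for all productions B → γ; repeat for the newly added items until nothing changes.

Start with: [C → . Y Y F]
  [C → . Y Y F] has the dot before Y: add [Y → . -], [Y → . num], [Y → . C (]
  [Y → . C (] has the dot before C: all C-items already present
No further items can be added.

CLOSURE = { [C → . Y Y F], [Y → . -], [Y → . C (], [Y → . num] }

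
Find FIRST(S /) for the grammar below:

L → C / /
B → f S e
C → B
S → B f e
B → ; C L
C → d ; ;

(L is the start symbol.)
FIRST sets of the non-terminals involved (from the grammar, by fixed-point iteration):
  FIRST(S) = { ';', 'f' }

To compute FIRST(S /), process the symbols left to right:
Symbol S is a non-terminal. Add FIRST(S) \ {ε} = { ';', 'f' }
S is not nullable (ε ∉ FIRST(S)), so stop here.
FIRST(S /) = { ';', 'f' }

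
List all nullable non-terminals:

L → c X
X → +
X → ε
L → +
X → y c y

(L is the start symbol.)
{ 'X' }

ε-productions: X → ε
So X is immediately nullable.
No further non-terminal can be added: every production for the remaining non-terminals contains a terminal or a non-nullable non-terminal.
Nullable = { 'X' }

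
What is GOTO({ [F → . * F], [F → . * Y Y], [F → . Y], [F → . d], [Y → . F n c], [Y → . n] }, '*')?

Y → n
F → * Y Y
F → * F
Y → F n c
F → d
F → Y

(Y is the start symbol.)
{ [F → * . F], [F → * . Y Y], [F → . * F], [F → . * Y Y], [F → . Y], [F → . d], [Y → . F n c], [Y → . n] }

GOTO(I, '*') = CLOSURE({ [A → αX.β] : [A → α.Xβ] ∈ I, X = '*' })

Items with dot before '*', with the dot advanced:
  [F → . * F] → [F → * . F]
  [F → . * Y Y] → [F → * . Y Y]
Closure of the advanced items:
  [F → * . F] has the dot before F: add [F → . * Y Y], [F → . * F], [F → . d], [F → . Y]
  [F → * . Y Y] has the dot before Y: add [Y → . n], [Y → . F n c]

GOTO = { [F → * . F], [F → * . Y Y], [F → . * F], [F → . * Y Y], [F → . Y], [F → . d], [Y → . F n c], [Y → . n] }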